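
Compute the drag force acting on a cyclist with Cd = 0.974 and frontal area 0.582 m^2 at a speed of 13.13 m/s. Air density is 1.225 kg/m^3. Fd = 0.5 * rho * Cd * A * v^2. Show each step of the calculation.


Step 1: v^2 = 172.3969
Step 2: Fd = 0.5 * 1.225 * 0.974 * 0.582 * 172.3969
= 59.857 N

59.857 N


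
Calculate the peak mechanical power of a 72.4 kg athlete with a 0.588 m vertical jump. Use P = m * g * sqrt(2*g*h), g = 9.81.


First, sqrt(2gh) = sqrt(2 * 9.81 * 0.588)
= sqrt(11.53656) = 3.396551 m/s
Power = 72.4 * 9.81 * 3.396551 = 2412.38 W

2412.38 W


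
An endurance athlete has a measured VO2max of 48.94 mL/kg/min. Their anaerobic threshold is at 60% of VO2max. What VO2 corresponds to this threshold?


Anaerobic threshold VO2 = VO2max * 60%
= 48.94 * 0.6
= 29.36 mL/kg/min

29.36 mL/kg/min


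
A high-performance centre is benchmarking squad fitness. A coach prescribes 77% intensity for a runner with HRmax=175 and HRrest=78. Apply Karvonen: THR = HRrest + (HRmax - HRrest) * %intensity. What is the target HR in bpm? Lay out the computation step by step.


Heart rate reserve = 175 - 78 = 97
Intensity fraction = 77 / 100 = 0.77
THR = 78 + 97 * 0.77 = 152.69 bpm

152.69 bpm


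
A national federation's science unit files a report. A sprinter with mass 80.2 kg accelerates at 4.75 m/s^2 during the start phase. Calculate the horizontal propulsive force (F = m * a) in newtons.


F = m * a
= 80.2 * 4.75
= 380.95 N

380.95 N


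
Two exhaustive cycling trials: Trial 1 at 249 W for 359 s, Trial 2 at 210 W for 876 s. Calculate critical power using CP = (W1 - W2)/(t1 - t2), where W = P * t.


W1 = 249 * 359 = 89391 J
W2 = 210 * 876 = 183960 J
CP = (89391 - 183960) / (359 - 876)
= -94569 / -517
= 182.92 W

182.92 W


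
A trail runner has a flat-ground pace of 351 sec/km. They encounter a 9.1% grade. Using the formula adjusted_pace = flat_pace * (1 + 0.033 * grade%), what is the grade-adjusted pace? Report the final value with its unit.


Grade factor = 1 + 0.033 * 9.1 = 1.3003
Adjusted = 351 * 1.3003 = 456.41 sec/km

456.41 s/km


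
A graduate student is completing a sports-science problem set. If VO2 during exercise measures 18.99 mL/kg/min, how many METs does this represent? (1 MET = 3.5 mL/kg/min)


METs = VO2 / 3.5 = 18.99 / 3.5 = 5.43

5.43 METs


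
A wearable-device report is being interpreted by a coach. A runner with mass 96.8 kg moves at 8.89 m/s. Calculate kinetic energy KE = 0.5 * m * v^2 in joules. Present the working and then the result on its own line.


v^2 = 8.89^2 = 79.0321
KE = 0.5 * 96.8 * 79.0321
= 3825.15 J

3825.15 J


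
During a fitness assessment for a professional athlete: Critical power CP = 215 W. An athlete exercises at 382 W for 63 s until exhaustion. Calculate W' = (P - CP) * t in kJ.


P - CP = 382 - 215 = 167 W
W' = 167 * 63 = 10521 J
= 10521 / 1000 = 10.521 kJ

10.521 kJ


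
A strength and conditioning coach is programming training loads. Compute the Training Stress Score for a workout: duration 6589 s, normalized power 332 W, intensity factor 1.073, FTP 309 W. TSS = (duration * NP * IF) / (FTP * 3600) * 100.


Product = 6589 * 332 * 1.073 = 2347239.004
Base = 309 * 3600 = 1112400
TSS = 2347239.004 / 1112400 * 100 = 211.01

211.01 TSS


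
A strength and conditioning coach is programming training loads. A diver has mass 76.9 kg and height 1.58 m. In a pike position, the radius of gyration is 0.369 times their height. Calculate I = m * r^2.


r = 0.369 * 1.58 = 0.58302 m
I = m * r^2 = 76.9 * 0.339912 = 26.139 kg*m^2

26.139 kg*m^2


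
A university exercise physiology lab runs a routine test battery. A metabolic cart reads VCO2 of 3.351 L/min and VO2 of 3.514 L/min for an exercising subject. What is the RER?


RER = VCO2 / VO2 = 3.351 / 3.514 = 0.9536

0.9536


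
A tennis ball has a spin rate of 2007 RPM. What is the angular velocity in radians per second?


Convert RPM to rad/s: multiply by 2*pi and divide by 60
omega = 2007 * 2 * pi / 60
= 210.173 rad/s

210.173 rad/s


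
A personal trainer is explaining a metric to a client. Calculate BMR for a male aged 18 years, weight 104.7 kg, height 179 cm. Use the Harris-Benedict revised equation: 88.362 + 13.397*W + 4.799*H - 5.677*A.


Substituting values:
W term = 13.397 * 104.7 = 1402.6659
H term = 4.799 * 179 = 859.021
A term = 5.677 * 18 = 102.186
BMR = 2247.86 kcal/day

2247.86 kcal/day


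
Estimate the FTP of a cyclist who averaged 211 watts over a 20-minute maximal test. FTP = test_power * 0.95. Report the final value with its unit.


FTP = 211 * 0.95 = 200.45 W

200.45 W


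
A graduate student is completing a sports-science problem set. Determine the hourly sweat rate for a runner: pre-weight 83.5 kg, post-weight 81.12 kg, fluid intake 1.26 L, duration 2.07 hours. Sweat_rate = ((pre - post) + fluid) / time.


Mass lost = 83.5 - 81.12 = 2.38 kg
Add fluid consumed: 2.38 + 1.26 = 3.64 L total sweat
Sweat rate = 3.64 / 2.07 = 1.758 L/h

1.758 L/h


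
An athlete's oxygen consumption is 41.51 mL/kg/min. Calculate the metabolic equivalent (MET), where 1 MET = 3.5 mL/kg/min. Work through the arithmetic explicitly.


MET = VO2 / 3.5
= 41.51 / 3.5
= 11.86 METs

11.86 METs


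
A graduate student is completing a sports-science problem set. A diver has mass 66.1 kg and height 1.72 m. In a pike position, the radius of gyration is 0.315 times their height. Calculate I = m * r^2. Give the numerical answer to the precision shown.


r = 0.315 * 1.72 = 0.5418 m
I = m * r^2 = 66.1 * 0.293547 = 19.403 kg*m^2

19.403 kg*m^2


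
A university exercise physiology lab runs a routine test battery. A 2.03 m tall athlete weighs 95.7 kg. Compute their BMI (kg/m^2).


height^2 = 4.1209 m^2
BMI = 95.7 / 4.1209 = 23.22 kg/m^2

23.22 kg/m^2


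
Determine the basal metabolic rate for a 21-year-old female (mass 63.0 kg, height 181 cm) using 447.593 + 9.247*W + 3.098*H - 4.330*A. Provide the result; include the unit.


BMR = 447.593 + 9.247*63.0 + 3.098*181 - 4.330*21
= 1499.96 kcal/day

1499.96 kcal/day


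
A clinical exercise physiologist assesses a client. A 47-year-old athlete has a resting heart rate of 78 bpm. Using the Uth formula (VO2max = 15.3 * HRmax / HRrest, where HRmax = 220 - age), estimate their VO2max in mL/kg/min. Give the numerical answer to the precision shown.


HRmax = 220 - 47 = 173 bpm
Ratio = HRmax / HRrest = 173 / 78 = 2.2179
VO2max = 15.3 * 2.2179 = 33.93 mL/kg/min

33.93 mL/kg/min


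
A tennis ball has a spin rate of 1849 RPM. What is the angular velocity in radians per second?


Convert RPM to rad/s: multiply by 2*pi and divide by 60
omega = 1849 * 2 * pi / 60
= 193.627 rad/s

193.627 rad/s


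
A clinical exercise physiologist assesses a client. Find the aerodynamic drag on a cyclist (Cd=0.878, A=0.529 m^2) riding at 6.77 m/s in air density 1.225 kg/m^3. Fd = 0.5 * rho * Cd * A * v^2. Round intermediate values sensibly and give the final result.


Fd = 0.5 * 1.225 * 0.878 * 0.529 * 6.77^2
= 0.5 * 1.225 * 0.878 * 0.529 * 45.8329
= 13.039 N

13.039 N


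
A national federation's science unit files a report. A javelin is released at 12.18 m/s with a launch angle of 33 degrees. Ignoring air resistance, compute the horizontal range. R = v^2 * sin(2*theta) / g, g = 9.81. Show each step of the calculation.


Launch speed squared = 148.3524
sin(2 * 33 deg) = 0.913545
Range = 148.3524 * 0.913545 / 9.81
= 13.815 m

13.815 m


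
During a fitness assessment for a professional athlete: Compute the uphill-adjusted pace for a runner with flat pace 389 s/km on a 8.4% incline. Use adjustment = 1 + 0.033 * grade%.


Adjustment factor = 1 + 0.033 * 8.4 = 1.2772
Grade-adjusted pace = 389 * 1.2772 = 496.83 s/km

496.83 s/km


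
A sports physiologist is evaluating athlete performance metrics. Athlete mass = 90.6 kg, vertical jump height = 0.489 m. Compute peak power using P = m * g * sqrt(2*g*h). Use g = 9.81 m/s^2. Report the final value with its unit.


sqrt(2 * 9.81 * 0.489) = sqrt(9.59418) = 3.097447 m/s
P = 90.6 * 9.81 * 3.097447
= 2752.97 W

2752.97 W


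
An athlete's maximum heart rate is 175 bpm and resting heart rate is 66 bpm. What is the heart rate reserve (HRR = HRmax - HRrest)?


HRR = HRmax - HRrest
= 175 - 66
= 109 bpm

109 bpm


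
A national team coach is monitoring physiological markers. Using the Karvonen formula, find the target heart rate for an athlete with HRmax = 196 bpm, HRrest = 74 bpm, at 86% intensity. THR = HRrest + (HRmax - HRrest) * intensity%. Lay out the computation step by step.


HRR = 196 - 74 = 122
THR = 74 + 122 * 0.86
= 74 + 104.92
= 178.92 bpm

178.92 bpm


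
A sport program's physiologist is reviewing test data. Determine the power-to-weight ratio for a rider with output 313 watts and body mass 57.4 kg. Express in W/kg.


P/W = 313 / 57.4 = 5.453 W/kg

5.453 W/kg


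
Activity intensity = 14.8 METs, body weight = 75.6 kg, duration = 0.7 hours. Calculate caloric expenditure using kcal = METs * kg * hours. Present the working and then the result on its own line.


kcal = 14.8 * 75.6 * 0.7
= 1118.88 * 0.7
= 783.22 kcal

783.22 kcal


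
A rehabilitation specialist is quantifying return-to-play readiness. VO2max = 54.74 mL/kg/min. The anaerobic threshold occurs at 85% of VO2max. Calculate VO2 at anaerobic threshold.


AT fraction = 85 / 100 = 0.85
AT VO2 = 54.74 * 0.85
= 46.53 mL/kg/min

46.53 mL/kg/min


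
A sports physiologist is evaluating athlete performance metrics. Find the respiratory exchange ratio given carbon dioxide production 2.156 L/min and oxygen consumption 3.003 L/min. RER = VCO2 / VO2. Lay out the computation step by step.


VCO2 = 2.156 L/min
VO2 = 3.003 L/min
RER = 2.156 / 3.003 = 0.7179

0.7179


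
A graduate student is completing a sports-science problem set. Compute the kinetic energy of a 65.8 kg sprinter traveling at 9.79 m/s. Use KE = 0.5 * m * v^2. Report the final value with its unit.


Velocity squared = 95.8441
KE = 0.5 * 65.8 * 95.8441 = 3153.27 J

3153.27 J


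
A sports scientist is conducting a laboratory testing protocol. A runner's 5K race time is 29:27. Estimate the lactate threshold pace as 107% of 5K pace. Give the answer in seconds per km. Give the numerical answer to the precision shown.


Total race time = 29*60 + 27 = 1767 seconds
5K pace = 1767 / 5 = 353.4 sec/km
LT pace = 353.4 * 1.07 = 378.14 sec/km

378.14 s/km


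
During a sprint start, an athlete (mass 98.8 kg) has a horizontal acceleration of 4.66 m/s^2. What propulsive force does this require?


Propulsive force = mass * acceleration
= 98.8 kg * 4.66 m/s^2
= 460.41 N

460.41 N


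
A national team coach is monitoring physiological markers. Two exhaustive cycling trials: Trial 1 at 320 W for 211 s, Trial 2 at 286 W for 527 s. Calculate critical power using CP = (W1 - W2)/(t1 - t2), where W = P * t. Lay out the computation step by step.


W1 = 320 * 211 = 67520 J
W2 = 286 * 527 = 150722 J
CP = (67520 - 150722) / (211 - 527)
= -83202 / -316
= 263.3 W

263.3 W


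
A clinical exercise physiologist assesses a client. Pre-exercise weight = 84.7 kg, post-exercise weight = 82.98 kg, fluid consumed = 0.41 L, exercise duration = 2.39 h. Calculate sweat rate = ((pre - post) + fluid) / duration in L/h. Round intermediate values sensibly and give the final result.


Weight loss = 84.7 - 82.98 = 1.72 kg (approx L)
Total sweat = 1.72 + 0.41 = 2.13 L
Sweat rate = 2.13 / 2.39 = 0.891 L/h

0.891 L/h


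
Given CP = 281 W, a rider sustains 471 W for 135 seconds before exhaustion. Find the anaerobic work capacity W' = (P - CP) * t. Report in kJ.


Excess power = 471 - 281 = 190 W
Work above CP = 190 * 135 = 25650 J
W' = 25.65 kJ

25.65 kJ


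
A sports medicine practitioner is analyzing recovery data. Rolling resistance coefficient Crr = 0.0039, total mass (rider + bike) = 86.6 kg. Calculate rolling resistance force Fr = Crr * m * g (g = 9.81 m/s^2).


Fr = Crr * m * g
= 0.0039 * 86.6 * 9.81
= 3.313 N

3.313 N


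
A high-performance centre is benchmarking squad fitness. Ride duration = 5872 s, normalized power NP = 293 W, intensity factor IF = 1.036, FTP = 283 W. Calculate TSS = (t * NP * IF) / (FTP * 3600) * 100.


Numerator = 5872 * 293 * 1.036 = 1782433.856
Denominator = 283 * 3600 = 1018800
TSS = 1782433.856 / 1018800 * 100
= 174.95

174.95 TSS


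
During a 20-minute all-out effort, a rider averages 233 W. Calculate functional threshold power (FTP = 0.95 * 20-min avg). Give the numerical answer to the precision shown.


FTP = 0.95 * 233
= 221.35 W

221.35 W


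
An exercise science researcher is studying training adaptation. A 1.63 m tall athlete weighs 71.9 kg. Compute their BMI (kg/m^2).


height^2 = 2.6569 m^2
BMI = 71.9 / 2.6569 = 27.06 kg/m^2

27.06 kg/m^2


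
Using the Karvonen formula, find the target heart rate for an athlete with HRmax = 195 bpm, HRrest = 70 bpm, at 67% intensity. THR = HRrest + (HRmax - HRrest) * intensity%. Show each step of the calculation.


HRR = 195 - 70 = 125
THR = 70 + 125 * 0.67
= 70 + 83.75
= 153.75 bpm

153.75 bpm


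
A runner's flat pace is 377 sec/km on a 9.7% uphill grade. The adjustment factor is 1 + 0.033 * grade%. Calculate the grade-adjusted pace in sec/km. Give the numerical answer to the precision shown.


Factor = 1 + 0.033 * 9.7 = 1.3201
Adjusted pace = 377 * 1.3201
= 497.68 sec/km

497.68 s/km


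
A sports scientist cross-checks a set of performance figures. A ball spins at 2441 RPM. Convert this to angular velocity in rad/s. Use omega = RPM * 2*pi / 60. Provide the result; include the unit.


omega = 2441 * 2 * pi / 60
= 2441 * 6.28318531 / 60
= 15337.255 / 60
= 255.621 rad/s

255.621 rad/s


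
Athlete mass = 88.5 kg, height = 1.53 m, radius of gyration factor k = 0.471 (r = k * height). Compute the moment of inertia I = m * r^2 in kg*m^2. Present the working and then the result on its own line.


r = k * height = 0.471 * 1.53 = 0.72063 m
r^2 = 0.72063^2 = 0.519308
I = 88.5 * 0.519308 = 45.959 kg*m^2

45.959 kg*m^2


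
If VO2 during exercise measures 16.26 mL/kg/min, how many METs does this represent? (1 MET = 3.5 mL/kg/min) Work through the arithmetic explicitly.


METs = VO2 / 3.5 = 16.26 / 3.5 = 4.65

4.65 METs


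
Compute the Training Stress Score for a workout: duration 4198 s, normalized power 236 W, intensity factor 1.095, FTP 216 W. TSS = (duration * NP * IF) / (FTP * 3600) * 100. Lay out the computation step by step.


Product = 4198 * 236 * 1.095 = 1084847.16
Base = 216 * 3600 = 777600
TSS = 1084847.16 / 777600 * 100 = 139.51

139.51 TSS


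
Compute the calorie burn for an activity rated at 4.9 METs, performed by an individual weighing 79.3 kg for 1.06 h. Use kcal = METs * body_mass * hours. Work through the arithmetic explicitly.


Product of METs and mass = 4.9 * 79.3 = 388.57
Total kcal = 388.57 * 1.06 = 411.88 kcal

411.88 kcal


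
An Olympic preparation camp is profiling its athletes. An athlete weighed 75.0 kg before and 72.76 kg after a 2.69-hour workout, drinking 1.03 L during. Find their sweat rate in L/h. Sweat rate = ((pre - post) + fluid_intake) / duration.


Body mass change = 2.24 kg
Total sweat loss = 2.24 + 1.03 = 3.27 L
Rate = 3.27 / 2.69 = 1.216 L/h

1.216 L/h


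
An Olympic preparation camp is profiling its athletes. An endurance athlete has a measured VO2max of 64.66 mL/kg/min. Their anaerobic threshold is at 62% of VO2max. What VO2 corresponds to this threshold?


Anaerobic threshold VO2 = VO2max * 62%
= 64.66 * 0.62
= 40.09 mL/kg/min

40.09 mL/kg/min


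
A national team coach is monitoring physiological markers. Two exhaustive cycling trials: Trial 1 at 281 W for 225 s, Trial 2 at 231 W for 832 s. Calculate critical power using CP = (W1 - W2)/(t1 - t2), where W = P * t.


W1 = 281 * 225 = 63225 J
W2 = 231 * 832 = 192192 J
CP = (63225 - 192192) / (225 - 832)
= -128967 / -607
= 212.47 W

212.47 W


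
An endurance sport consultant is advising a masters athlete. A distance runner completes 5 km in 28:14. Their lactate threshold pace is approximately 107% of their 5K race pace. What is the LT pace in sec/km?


Convert to seconds: 28 min 14 s = 1694 s
Pace per km = 1694 / 5 = 338.8 s/km
LT pace = 338.8 * 1.07 = 362.52 s/km

362.52 s/km


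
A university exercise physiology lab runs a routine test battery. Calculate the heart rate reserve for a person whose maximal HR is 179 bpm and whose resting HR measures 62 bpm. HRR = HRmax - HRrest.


HRmax = 179 bpm
HRrest = 62 bpm
HRR = 179 - 62 = 117 bpm

117 bpm


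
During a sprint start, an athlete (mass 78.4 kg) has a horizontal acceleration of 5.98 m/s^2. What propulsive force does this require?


Propulsive force = mass * acceleration
= 78.4 kg * 5.98 m/s^2
= 468.83 N

468.83 N


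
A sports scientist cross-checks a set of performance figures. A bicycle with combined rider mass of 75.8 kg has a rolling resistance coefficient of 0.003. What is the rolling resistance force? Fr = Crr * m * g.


Fr = 0.003 * 75.8 * 9.81
= 0.2274 * 9.81
= 2.231 N

2.231 N


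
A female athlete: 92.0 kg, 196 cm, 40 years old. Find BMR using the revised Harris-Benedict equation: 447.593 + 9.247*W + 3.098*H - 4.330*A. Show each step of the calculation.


Intercept = 447.593
Weight contribution = 9.247 * 92.0 = 850.724
Height contribution = 3.098 * 196 = 607.208
Age contribution = 4.33 * 40 = 173.2
BMR = 447.593 + 850.724 + 607.208 - 173.2
= 1732.33 kcal/day

1732.33 kcal/day


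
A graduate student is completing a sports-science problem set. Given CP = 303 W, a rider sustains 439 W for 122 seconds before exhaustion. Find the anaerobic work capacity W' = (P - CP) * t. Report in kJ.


Excess power = 439 - 303 = 136 W
Work above CP = 136 * 122 = 16592 J
W' = 16.592 kJ

16.592 kJ


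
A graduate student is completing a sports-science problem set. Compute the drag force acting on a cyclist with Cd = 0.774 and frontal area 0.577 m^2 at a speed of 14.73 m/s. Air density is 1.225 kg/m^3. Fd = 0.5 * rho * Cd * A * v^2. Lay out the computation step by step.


Step 1: v^2 = 216.9729
Step 2: Fd = 0.5 * 1.225 * 0.774 * 0.577 * 216.9729
= 59.351 N

59.351 N


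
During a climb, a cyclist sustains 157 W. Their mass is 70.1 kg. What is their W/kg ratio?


Power-to-weight = 157 W / 70.1 kg
= 2.24 W/kg

2.24 W/kg


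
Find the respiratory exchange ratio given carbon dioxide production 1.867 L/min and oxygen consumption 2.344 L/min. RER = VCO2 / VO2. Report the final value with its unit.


VCO2 = 1.867 L/min
VO2 = 2.344 L/min
RER = 1.867 / 2.344 = 0.7965

0.7965


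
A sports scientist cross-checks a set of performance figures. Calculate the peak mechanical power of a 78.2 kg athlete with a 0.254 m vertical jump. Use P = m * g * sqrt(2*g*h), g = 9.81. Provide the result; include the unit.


First, sqrt(2gh) = sqrt(2 * 9.81 * 0.254)
= sqrt(4.98348) = 2.232371 m/s
Power = 78.2 * 9.81 * 2.232371 = 1712.55 W

1712.55 W


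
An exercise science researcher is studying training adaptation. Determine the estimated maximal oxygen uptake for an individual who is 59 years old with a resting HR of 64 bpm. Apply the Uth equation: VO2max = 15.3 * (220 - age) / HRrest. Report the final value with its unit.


HRmax = 220 - 59 = 161
VO2max = 15.3 * (161 / 64)
= 15.3 * 2.5156
= 38.49 mL/kg/min

38.49 mL/kg/min


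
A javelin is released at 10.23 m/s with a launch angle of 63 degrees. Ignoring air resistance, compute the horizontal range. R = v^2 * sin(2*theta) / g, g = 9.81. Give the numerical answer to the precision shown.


Launch speed squared = 104.6529
sin(2 * 63 deg) = 0.809017
Range = 104.6529 * 0.809017 / 9.81
= 8.631 m

8.631 m


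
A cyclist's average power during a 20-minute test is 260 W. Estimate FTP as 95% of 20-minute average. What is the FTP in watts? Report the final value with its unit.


FTP = 20-min power * 0.95
= 260 * 0.95
= 247.0 W

247.0 W


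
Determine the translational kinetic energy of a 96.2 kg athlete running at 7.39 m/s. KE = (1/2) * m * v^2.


KE = 0.5 * m * v^2
= 0.5 * 96.2 * 7.39^2
= 0.5 * 96.2 * 54.6121
= 2626.84 J

2626.84 J


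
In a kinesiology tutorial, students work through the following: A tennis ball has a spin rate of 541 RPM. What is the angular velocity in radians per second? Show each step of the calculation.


Convert RPM to rad/s: multiply by 2*pi and divide by 60
omega = 541 * 2 * pi / 60
= 56.653 rad/s

56.653 rad/s


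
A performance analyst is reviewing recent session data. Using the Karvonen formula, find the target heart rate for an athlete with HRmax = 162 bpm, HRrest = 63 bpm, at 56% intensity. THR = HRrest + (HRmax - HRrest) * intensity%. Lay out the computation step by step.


HRR = 162 - 63 = 99
THR = 63 + 99 * 0.56
= 63 + 55.44
= 118.44 bpm

118.44 bpm


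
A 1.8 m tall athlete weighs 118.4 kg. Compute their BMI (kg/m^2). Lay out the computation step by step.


height^2 = 3.24 m^2
BMI = 118.4 / 3.24 = 36.54 kg/m^2

36.54 kg/m^2


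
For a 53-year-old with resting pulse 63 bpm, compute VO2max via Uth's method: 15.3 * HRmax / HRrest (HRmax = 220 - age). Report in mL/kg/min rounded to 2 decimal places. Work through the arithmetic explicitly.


Step 1: HRmax = 220 - 53 = 167 bpm
Step 2: Ratio = 167 / 63 = 2.6508
Step 3: VO2max = 15.3 * 2.6508 = 40.56 mL/kg/min

40.56 mL/kg/min


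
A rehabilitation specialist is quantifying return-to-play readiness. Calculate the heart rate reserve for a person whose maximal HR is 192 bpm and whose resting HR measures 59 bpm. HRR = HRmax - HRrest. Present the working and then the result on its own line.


HRmax = 192 bpm
HRrest = 59 bpm
HRR = 192 - 59 = 133 bpm

133 bpm


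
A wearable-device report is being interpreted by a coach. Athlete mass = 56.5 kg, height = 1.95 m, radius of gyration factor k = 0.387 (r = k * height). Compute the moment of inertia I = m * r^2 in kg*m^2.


r = k * height = 0.387 * 1.95 = 0.75465 m
r^2 = 0.75465^2 = 0.569497
I = 56.5 * 0.569497 = 32.177 kg*m^2

32.177 kg*m^2


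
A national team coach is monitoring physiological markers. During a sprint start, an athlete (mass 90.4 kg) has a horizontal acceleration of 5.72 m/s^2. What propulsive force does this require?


Propulsive force = mass * acceleration
= 90.4 kg * 5.72 m/s^2
= 517.09 N

517.09 N


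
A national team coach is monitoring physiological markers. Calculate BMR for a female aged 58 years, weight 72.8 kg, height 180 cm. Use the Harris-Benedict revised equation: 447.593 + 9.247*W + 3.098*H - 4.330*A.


Substituting values:
W term = 9.247 * 72.8 = 673.1816
H term = 3.098 * 180 = 557.64
A term = 4.330 * 58 = 251.14
BMR = 1427.27 kcal/day

1427.27 kcal/day


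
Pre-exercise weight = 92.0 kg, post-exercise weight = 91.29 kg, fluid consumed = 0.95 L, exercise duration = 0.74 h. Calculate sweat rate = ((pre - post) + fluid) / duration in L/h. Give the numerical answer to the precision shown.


Weight loss = 92.0 - 91.29 = 0.71 kg (approx L)
Total sweat = 0.71 + 0.95 = 1.66 L
Sweat rate = 1.66 / 0.74 = 2.243 L/h

2.243 L/h


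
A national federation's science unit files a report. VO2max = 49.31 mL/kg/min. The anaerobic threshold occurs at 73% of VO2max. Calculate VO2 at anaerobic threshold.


AT fraction = 73 / 100 = 0.73
AT VO2 = 49.31 * 0.73
= 36.0 mL/kg/min

36.0 mL/kg/min


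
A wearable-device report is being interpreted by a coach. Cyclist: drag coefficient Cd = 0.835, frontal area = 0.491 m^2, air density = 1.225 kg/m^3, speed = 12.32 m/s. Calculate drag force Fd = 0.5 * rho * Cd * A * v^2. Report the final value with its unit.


v^2 = 12.32^2 = 151.7824
Fd = 0.5 * 1.225 * 0.835 * 0.491 * 151.7824
= 38.115 N

38.115 N


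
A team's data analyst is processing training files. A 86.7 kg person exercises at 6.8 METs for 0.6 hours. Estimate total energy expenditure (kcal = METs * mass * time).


Energy = METs * mass(kg) * time(h)
= 6.8 * 86.7 * 0.6
= 353.74 kcal

353.74 kcal


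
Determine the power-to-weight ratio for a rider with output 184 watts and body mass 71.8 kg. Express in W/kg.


P/W = 184 / 71.8 = 2.563 W/kg

2.563 W/kg


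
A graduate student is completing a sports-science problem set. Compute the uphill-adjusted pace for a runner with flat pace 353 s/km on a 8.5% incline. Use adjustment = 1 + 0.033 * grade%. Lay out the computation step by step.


Adjustment factor = 1 + 0.033 * 8.5 = 1.2805
Grade-adjusted pace = 353 * 1.2805 = 452.02 s/km

452.02 s/km


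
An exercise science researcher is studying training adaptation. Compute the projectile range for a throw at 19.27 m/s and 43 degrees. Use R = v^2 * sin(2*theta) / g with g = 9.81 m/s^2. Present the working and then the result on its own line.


Two times the angle = 86 degrees
sin(86) = 0.997564
R = 371.3329 * 0.997564 / 9.81 = 37.76 m

37.76 m


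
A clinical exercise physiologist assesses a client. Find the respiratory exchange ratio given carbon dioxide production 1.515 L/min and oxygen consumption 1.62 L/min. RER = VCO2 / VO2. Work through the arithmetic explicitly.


VCO2 = 1.515 L/min
VO2 = 1.62 L/min
RER = 1.515 / 1.62 = 0.9352

0.9352


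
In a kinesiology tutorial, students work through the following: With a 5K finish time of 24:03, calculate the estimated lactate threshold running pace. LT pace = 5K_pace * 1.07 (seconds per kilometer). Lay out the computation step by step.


Race duration = 1443 s for 5 km
Average pace = 1443 / 5 = 288.6 s/km
LT pace = 288.6 * 1.07
= 308.8 s/km

308.8 s/km


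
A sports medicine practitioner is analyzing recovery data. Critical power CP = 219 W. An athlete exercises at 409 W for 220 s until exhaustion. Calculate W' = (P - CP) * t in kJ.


P - CP = 409 - 219 = 190 W
W' = 190 * 220 = 41800 J
= 41800 / 1000 = 41.8 kJ

41.8 kJ


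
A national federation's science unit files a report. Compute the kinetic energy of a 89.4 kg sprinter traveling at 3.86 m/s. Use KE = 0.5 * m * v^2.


Velocity squared = 14.8996
KE = 0.5 * 89.4 * 14.8996 = 666.01 J

666.01 J


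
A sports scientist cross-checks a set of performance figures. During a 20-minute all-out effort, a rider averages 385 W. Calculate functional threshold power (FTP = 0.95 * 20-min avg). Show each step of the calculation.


FTP = 0.95 * 385
= 365.75 W

365.75 W


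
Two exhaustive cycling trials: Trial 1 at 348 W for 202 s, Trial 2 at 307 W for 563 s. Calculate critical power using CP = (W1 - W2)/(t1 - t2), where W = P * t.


W1 = 348 * 202 = 70296 J
W2 = 307 * 563 = 172841 J
CP = (70296 - 172841) / (202 - 563)
= -102545 / -361
= 284.06 W

284.06 W


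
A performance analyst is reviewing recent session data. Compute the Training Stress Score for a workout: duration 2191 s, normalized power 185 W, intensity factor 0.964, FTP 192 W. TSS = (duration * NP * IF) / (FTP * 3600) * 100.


Product = 2191 * 185 * 0.964 = 390742.94
Base = 192 * 3600 = 691200
TSS = 390742.94 / 691200 * 100 = 56.53

56.53 TSS


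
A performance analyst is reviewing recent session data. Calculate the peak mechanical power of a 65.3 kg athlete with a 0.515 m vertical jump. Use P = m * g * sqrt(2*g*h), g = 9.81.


First, sqrt(2gh) = sqrt(2 * 9.81 * 0.515)
= sqrt(10.1043) = 3.178726 m/s
Power = 65.3 * 9.81 * 3.178726 = 2036.27 W

2036.27 W


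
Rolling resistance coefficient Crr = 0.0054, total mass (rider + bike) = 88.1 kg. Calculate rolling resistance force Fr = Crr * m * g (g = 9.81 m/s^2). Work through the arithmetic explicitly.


Fr = Crr * m * g
= 0.0054 * 88.1 * 9.81
= 4.667 N

4.667 N


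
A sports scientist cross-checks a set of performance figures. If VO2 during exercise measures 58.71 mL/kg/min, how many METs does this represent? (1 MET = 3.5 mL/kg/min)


METs = VO2 / 3.5 = 58.71 / 3.5 = 16.77

16.77 METs


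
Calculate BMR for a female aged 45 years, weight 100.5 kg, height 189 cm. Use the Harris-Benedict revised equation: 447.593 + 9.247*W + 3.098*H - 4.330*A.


Substituting values:
W term = 9.247 * 100.5 = 929.3235
H term = 3.098 * 189 = 585.522
A term = 4.330 * 45 = 194.85
BMR = 1767.59 kcal/day

1767.59 kcal/day


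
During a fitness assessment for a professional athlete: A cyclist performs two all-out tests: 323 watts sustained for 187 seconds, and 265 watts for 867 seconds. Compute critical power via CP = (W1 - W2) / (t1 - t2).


W1 = P1 * t1 = 323 * 187 = 60401 J
W2 = P2 * t2 = 265 * 867 = 229755 J
CP = (60401 - 229755) / (187 - 867)
= 249.05 W

249.05 W


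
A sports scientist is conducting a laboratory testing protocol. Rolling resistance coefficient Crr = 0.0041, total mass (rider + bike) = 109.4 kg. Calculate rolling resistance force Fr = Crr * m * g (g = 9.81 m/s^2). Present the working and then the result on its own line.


Fr = Crr * m * g
= 0.0041 * 109.4 * 9.81
= 4.4 N

4.4 N


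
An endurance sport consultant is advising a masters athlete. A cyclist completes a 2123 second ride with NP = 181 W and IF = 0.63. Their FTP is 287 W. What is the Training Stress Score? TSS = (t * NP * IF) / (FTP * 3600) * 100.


t * NP * IF = 2123 * 181 * 0.63 = 242085.69
FTP * 3600 = 1033200
TSS = (242085.69 / 1033200) * 100 = 23.43

23.43 TSS


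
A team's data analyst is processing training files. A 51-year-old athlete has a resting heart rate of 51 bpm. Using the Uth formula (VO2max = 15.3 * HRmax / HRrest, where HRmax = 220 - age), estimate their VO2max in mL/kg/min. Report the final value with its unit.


HRmax = 220 - 51 = 169 bpm
Ratio = HRmax / HRrest = 169 / 51 = 3.3137
VO2max = 15.3 * 3.3137 = 50.7 mL/kg/min

50.7 mL/kg/min


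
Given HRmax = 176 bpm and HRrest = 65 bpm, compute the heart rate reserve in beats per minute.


Heart rate reserve = maximum HR minus resting HR
HRR = 176 - 65 = 111 bpm

111 bpm


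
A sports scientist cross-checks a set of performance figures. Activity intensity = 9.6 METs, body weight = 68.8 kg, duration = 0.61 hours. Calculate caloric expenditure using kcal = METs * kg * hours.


kcal = 9.6 * 68.8 * 0.61
= 660.48 * 0.61
= 402.89 kcal

402.89 kcal


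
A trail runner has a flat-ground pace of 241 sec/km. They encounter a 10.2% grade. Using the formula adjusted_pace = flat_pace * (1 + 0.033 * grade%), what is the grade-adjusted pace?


Grade factor = 1 + 0.033 * 10.2 = 1.3366
Adjusted = 241 * 1.3366 = 322.12 sec/km

322.12 s/km


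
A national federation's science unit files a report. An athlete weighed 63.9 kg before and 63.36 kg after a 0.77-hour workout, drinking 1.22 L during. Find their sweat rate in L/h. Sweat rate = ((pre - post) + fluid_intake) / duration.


Body mass change = 0.54 kg
Total sweat loss = 0.54 + 1.22 = 1.76 L
Rate = 1.76 / 0.77 = 2.286 L/h

2.286 L/h


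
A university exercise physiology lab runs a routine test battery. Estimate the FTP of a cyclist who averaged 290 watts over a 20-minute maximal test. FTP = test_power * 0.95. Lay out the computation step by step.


FTP = 290 * 0.95 = 275.5 W

275.5 W


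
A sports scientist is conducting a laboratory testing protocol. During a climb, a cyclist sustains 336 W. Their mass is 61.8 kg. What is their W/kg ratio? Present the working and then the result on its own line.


Power-to-weight = 336 W / 61.8 kg
= 5.437 W/kg

5.437 W/kg


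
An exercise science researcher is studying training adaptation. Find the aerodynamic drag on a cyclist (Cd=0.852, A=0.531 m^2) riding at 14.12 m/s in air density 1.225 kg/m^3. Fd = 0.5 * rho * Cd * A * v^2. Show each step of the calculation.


Fd = 0.5 * 1.225 * 0.852 * 0.531 * 14.12^2
= 0.5 * 1.225 * 0.852 * 0.531 * 199.3744
= 55.247 N

55.247 N


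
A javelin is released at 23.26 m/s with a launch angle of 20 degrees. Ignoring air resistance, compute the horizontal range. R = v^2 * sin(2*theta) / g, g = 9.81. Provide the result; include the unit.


Launch speed squared = 541.0276
sin(2 * 20 deg) = 0.642788
Range = 541.0276 * 0.642788 / 9.81
= 35.45 m

35.45 m


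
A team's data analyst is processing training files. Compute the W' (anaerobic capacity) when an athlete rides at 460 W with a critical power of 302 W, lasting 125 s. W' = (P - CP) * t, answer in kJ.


Above-CP power = 158 W
Duration = 125 s
W' = 158 * 125 = 19750 J
Convert: 19750 / 1000 = 19.75 kJ

19.75 kJ


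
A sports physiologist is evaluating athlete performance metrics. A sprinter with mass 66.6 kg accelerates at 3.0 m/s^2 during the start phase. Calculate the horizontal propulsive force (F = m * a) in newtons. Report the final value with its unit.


F = m * a
= 66.6 * 3.0
= 199.8 N

199.8 N


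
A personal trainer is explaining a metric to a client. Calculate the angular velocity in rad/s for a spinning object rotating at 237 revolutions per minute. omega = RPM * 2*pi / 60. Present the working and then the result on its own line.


omega = RPM * 2*pi / 60
= 237 * 6.28318531 / 60
= 24.819 rad/s

24.819 rad/s


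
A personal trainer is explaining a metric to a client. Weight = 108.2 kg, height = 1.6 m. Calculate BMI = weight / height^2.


height^2 = 1.6^2 = 2.56
BMI = 108.2 / 2.56 = 42.27 kg/m^2

42.27 kg/m^2


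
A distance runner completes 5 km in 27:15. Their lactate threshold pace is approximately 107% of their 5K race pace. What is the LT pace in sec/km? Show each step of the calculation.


Convert to seconds: 27 min 15 s = 1635 s
Pace per km = 1635 / 5 = 327.0 s/km
LT pace = 327.0 * 1.07 = 349.89 s/km

349.89 s/km


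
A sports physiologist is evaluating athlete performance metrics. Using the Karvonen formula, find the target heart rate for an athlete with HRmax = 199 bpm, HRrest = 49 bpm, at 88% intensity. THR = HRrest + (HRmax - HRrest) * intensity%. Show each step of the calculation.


HRR = 199 - 49 = 150
THR = 49 + 150 * 0.88
= 49 + 132.0
= 181.0 bpm

181.0 bpm


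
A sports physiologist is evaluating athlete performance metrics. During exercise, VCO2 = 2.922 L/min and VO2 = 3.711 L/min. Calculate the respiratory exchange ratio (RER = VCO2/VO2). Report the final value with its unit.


RER = VCO2 / VO2
= 2.922 / 3.711
= 0.7874

0.7874


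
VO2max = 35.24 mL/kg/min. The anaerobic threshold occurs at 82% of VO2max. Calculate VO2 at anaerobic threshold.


AT fraction = 82 / 100 = 0.82
AT VO2 = 35.24 * 0.82
= 28.9 mL/kg/min

28.9 mL/kg/min


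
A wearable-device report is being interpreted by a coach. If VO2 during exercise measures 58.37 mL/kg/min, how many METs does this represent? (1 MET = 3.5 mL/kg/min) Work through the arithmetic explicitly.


METs = VO2 / 3.5 = 58.37 / 3.5 = 16.68

16.68 METs


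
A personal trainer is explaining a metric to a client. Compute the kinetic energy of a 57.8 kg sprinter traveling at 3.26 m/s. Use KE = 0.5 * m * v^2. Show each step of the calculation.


Velocity squared = 10.6276
KE = 0.5 * 57.8 * 10.6276 = 307.14 J

307.14 J


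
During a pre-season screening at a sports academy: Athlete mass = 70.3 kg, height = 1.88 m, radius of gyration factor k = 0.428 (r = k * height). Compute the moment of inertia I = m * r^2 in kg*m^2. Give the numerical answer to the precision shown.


r = k * height = 0.428 * 1.88 = 0.80464 m
r^2 = 0.80464^2 = 0.647446
I = 70.3 * 0.647446 = 45.515 kg*m^2

45.515 kg*m^2


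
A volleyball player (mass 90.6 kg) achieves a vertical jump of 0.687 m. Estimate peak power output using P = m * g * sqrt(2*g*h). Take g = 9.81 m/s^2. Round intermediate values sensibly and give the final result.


2 * g * h = 2 * 9.81 * 0.687 = 13.47894
sqrt(13.47894) = 3.671368 m/s
P = 90.6 * 9.81 * 3.671368 = 3263.06 W

3263.06 W


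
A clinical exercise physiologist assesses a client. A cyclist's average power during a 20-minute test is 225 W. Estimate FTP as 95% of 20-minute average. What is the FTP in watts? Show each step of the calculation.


FTP = 20-min power * 0.95
= 225 * 0.95
= 213.75 W

213.75 W


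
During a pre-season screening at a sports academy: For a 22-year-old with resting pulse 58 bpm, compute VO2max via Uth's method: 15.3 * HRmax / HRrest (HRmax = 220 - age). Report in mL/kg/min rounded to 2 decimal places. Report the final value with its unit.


Step 1: HRmax = 220 - 22 = 198 bpm
Step 2: Ratio = 198 / 58 = 3.4138
Step 3: VO2max = 15.3 * 3.4138 = 52.23 mL/kg/min

52.23 mL/kg/min


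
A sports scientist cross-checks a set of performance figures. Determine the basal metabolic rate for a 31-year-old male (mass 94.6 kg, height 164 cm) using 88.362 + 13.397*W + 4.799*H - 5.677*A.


BMR = 88.362 + 13.397*94.6 + 4.799*164 - 5.677*31
= 1966.77 kcal/day

1966.77 kcal/day


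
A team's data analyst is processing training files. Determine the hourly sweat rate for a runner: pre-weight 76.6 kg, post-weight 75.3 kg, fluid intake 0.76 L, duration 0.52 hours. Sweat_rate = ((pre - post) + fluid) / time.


Mass lost = 76.6 - 75.3 = 1.3 kg
Add fluid consumed: 1.3 + 0.76 = 2.06 L total sweat
Sweat rate = 2.06 / 0.52 = 3.962 L/h

3.962 L/h


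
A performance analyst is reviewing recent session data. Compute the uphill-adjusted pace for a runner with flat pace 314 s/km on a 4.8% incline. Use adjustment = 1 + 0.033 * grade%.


Adjustment factor = 1 + 0.033 * 4.8 = 1.1584
Grade-adjusted pace = 314 * 1.1584 = 363.74 s/km

363.74 s/km


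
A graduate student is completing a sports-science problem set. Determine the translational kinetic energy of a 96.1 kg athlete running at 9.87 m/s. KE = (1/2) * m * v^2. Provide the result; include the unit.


KE = 0.5 * m * v^2
= 0.5 * 96.1 * 9.87^2
= 0.5 * 96.1 * 97.4169
= 4680.88 J

4680.88 J


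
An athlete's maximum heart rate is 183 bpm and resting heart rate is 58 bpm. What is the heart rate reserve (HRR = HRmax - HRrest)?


HRR = HRmax - HRrest
= 183 - 58
= 125 bpm

125 bpm


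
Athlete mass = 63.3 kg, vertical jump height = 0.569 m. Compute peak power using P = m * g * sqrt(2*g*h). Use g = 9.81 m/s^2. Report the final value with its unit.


sqrt(2 * 9.81 * 0.569) = sqrt(11.16378) = 3.341224 m/s
P = 63.3 * 9.81 * 3.341224
= 2074.81 W

2074.81 W


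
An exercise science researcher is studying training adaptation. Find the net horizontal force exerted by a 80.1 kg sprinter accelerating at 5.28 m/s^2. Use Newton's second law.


Newton's second law: F = m * a
F = 80.1 * 5.28 = 422.93 N

422.93 N


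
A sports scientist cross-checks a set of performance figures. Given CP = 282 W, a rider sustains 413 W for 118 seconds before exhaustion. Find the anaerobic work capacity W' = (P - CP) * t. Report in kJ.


Excess power = 413 - 282 = 131 W
Work above CP = 131 * 118 = 15458 J
W' = 15.458 kJ

15.458 kJ


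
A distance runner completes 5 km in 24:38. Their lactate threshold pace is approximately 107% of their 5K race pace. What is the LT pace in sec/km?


Convert to seconds: 24 min 38 s = 1478 s
Pace per km = 1478 / 5 = 295.6 s/km
LT pace = 295.6 * 1.07 = 316.29 s/km

316.29 s/km


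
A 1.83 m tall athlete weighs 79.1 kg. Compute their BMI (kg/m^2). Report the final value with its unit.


height^2 = 3.3489 m^2
BMI = 79.1 / 3.3489 = 23.62 kg/m^2

23.62 kg/m^2


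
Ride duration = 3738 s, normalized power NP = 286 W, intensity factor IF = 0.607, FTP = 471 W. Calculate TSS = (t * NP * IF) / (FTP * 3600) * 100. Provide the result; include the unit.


Numerator = 3738 * 286 * 0.607 = 648924.276
Denominator = 471 * 3600 = 1695600
TSS = 648924.276 / 1695600 * 100
= 38.27

38.27 TSS


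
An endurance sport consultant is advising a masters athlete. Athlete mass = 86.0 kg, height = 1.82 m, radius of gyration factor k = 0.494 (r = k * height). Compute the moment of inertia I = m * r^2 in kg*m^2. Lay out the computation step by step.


r = k * height = 0.494 * 1.82 = 0.89908 m
r^2 = 0.89908^2 = 0.808345
I = 86.0 * 0.808345 = 69.518 kg*m^2

69.518 kg*m^2


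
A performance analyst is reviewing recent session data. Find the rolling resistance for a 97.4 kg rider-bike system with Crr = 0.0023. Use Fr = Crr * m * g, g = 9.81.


m * g = 97.4 * 9.81 = 955.494 N
Fr = 0.0023 * 955.494 = 2.198 N

2.198 N
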